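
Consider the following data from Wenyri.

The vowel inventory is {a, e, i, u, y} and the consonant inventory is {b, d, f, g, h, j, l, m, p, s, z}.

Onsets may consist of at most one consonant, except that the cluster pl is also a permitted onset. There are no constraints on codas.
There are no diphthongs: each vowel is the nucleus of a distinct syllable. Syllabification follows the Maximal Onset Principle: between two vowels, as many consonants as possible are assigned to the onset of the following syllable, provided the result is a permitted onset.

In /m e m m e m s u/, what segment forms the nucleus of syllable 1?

Vowels present: e, e, u; each is a nucleus, giving 3 syllables.
The first nucleus (vowel 1 from the left) is /e/.

e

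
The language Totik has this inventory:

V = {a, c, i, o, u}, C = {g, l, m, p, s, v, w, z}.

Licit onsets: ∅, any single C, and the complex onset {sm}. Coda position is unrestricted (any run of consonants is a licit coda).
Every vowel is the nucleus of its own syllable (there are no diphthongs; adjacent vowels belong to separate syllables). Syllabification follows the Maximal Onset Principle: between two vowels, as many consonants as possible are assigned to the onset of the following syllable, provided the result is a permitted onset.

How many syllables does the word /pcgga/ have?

2

The vowels are c, a — 2 nuclei, so 2 syllables.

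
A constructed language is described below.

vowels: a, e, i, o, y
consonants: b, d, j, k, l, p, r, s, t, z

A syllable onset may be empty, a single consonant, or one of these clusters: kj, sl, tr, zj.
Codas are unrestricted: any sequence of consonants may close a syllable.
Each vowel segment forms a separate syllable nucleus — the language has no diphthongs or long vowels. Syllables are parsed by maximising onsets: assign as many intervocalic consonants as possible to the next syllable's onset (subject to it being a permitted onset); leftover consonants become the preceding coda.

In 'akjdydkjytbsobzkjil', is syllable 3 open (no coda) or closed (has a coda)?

Nuclei (vowels): a, y, y, o, i → 5 syllables.
Between /a/ (V1) and /y/ (V2): cluster /kjd/ — the longest permitted-onset suffix is /d/; onset = /d/, preceding coda = /kj/.
Between /y/ (V2) and /y/ (V3): /dkj/ — longest licit onset from the right is /kj/, leaving /d/ as coda.
Between /y/ (V3) and /o/ (V4): /tbs/ splits as /tb/ + /s/ (/s/ is the longest suffix that is a licit onset).
Between /o/ (V4) and /i/ (V5): /bzkj/ — longest licit onset from the right is /kj/, leaving /bz/ as coda.
Result: akj.dyd.kjytb.sobz.kjil.
Syllable 3 is /kjytb/ with coda /tb/, so it is closed.

closed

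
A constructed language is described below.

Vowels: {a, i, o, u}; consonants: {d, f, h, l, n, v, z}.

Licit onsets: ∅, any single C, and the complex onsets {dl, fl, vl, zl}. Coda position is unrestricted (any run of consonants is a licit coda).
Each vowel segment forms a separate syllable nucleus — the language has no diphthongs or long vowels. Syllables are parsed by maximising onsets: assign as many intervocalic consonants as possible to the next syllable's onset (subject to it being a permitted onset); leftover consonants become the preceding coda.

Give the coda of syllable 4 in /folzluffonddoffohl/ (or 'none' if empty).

f

Vowels present: o, u, o, o, o; each is a nucleus, giving 5 syllables.
/o…u/ gap (V1→V2): cluster /lzl/ — the longest permitted-onset suffix is /zl/; onset = /zl/, preceding coda = /l/.
/u…o/ gap (V2→V3): /ff/ — longest licit onset from the right is /f/, leaving /f/ as coda.
/o…o/ gap (V3→V4): /ndd/ splits as /nd/ + /d/ (/d/ is the longest suffix that is a licit onset).
/o…o/ gap (V4→V5): /ff/ — longest licit onset from the right is /f/, leaving /f/ as coda.
So the parse is fol.zluf.fond.dof.fohl.
Syllable 4 is /dof/: onset /d/, nucleus /o/, coda /f/.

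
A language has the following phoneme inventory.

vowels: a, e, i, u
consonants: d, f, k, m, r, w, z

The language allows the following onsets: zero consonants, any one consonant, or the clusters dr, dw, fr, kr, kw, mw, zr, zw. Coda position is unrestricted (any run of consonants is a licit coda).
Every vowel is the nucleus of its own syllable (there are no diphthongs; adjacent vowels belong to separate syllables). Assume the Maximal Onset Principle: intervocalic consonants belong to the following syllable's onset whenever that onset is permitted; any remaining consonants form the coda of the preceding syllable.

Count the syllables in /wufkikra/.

The vowels are u, i, a — 3 nuclei, so 3 syllables.

3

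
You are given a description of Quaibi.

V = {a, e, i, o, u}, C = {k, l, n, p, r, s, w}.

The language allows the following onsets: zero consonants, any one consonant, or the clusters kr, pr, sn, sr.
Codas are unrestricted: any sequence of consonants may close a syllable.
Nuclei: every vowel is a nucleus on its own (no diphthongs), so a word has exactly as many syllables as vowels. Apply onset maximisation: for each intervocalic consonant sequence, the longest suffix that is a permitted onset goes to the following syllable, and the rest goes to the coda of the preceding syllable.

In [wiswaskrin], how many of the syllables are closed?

Vowels present: i, a, i; each is a nucleus, giving 3 syllables.
Between /i/ (V1) and /a/ (V2): /sw/ splits as /s/ + /w/ (/w/ is the longest suffix that is a licit onset).
Between /a/ (V2) and /i/ (V3): /skr/ splits as /s/ + /kr/ (/kr/ is the longest suffix that is a licit onset).
Result: wis.was.krin.
Classifying each syllable: /wis/ (closed), /was/ (closed), /krin/ (closed).
Closed syllables: 3.

3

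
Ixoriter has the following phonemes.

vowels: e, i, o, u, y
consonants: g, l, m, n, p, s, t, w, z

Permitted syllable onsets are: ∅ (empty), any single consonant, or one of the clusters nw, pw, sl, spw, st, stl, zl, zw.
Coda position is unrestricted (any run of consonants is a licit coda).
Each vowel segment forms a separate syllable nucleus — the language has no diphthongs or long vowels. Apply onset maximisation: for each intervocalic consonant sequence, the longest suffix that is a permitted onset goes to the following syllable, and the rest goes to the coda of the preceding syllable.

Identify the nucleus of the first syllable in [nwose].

Vowels present: o, e; each is a nucleus, giving 2 syllables.
The first nucleus (vowel 1 from the left) is /o/.

o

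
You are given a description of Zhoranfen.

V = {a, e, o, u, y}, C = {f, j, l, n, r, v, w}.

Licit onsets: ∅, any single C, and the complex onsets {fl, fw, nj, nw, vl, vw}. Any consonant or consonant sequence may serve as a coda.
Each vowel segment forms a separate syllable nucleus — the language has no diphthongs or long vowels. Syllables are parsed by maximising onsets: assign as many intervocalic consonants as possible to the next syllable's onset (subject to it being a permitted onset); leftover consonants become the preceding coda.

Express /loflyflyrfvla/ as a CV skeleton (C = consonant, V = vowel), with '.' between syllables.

CV.CCV.CCVCC.CCV

Vowels present: o, y, y, a; each is a nucleus, giving 4 syllables.
V1 /o/ – V2 /y/: /fl/ is a licit onset in full, so it all attaches to the next syllable.
V2 /y/ – V3 /y/: /fl/ — entire cluster is a permitted onset → onset /fl/, coda ∅.
V3 /y/ – V4 /a/: cluster /rfvl/ — the longest permitted-onset suffix is /vl/; onset = /vl/, preceding coda = /rf/.
Putting it together: lo.fly.flyrf.vla.
Mapping each syllable to C/V: /lo/ → CV, /fly/ → CCV, /flyrf/ → CCVCC, /vla/ → CCV.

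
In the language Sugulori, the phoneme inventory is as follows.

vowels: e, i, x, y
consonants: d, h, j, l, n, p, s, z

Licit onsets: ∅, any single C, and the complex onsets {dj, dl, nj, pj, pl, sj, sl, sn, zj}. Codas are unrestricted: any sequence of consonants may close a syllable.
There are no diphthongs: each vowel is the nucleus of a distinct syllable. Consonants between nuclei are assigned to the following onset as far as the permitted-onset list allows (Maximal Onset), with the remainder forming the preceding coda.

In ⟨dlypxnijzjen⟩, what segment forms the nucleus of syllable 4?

e

Nuclei (vowels): y, x, i, e → 4 syllables.
The fourth nucleus (vowel 4 from the left) is /e/.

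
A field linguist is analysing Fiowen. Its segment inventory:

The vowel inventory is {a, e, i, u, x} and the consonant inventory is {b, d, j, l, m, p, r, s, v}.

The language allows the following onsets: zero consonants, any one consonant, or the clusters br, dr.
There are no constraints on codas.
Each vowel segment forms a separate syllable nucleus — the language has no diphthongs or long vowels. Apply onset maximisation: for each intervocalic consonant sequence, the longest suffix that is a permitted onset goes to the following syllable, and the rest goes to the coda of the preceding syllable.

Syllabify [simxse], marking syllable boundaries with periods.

Nuclei (vowels): i, x, e → 3 syllables.
Between /i/ (V1) and /x/ (V2): just /m/ — single C goes to the following onset.
Between /x/ (V2) and /e/ (V3): /s/ is a single consonant, so it becomes the next onset.

si.mx.se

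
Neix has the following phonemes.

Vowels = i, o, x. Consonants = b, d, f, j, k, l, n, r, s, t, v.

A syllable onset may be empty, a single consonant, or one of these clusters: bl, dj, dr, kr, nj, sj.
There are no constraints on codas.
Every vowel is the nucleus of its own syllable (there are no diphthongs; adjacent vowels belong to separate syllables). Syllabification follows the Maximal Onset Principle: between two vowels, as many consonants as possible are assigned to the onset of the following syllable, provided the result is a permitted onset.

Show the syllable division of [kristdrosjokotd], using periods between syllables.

Vowels present: i, o, o, o; each is a nucleus, giving 4 syllables.
V1 /i/ – V2 /o/: /stdr/ splits as /st/ + /dr/ (/dr/ is the longest suffix that is a licit onset).
V2 /o/ – V3 /o/: /sj/ — entire cluster is a permitted onset → onset /sj/, coda ∅.
V3 /o/ – V4 /o/: /k/ is a single consonant, so it becomes the next onset.

krist.dro.sjo.kotd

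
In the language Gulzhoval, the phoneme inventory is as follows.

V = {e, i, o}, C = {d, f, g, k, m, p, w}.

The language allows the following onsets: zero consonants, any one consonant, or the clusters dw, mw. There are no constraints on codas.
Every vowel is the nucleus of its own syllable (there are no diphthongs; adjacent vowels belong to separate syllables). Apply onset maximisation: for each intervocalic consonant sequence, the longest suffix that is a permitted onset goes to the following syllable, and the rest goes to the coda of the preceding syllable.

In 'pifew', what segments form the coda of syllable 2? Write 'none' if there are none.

w

Vowels present: i, e; each is a nucleus, giving 2 syllables.
V1 /i/ – V2 /e/: just /f/ — single C goes to the following onset.
So the parse is pi.few.
Syllable 2 is /few/: onset /f/, nucleus /e/, coda /w/.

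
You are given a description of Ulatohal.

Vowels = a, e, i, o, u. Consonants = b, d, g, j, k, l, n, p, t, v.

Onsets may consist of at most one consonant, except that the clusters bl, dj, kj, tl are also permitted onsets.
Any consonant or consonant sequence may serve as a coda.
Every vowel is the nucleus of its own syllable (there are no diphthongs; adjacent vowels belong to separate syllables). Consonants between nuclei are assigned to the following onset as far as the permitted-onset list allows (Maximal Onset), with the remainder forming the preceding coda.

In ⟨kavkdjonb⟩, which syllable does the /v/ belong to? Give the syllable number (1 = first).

Vowels present: a, o; each is a nucleus, giving 2 syllables.
V1 /a/ – V2 /o/: /vkdj/ — longest licit onset from the right is /dj/, leaving /vk/ as coda.
So the parse is kavk.djonb.
The /v/ is in the coda of syllable 1 (/kavk/).

1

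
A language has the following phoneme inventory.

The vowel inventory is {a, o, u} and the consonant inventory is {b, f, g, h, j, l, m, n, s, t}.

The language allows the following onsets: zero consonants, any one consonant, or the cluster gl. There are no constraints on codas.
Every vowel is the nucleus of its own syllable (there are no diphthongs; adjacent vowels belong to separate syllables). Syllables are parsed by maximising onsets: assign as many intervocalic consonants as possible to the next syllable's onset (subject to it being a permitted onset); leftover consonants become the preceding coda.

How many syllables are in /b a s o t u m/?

Vowels present: a, o, u; each is a nucleus, giving 3 syllables.

3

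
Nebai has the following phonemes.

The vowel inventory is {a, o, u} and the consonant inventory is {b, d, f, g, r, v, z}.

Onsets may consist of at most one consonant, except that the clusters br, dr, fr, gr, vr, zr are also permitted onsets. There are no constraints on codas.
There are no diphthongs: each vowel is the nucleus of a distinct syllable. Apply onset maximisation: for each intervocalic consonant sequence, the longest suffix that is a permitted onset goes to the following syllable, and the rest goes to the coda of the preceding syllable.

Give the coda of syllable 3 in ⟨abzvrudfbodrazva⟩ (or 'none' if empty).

none

Vowels present: a, u, o, a, a; each is a nucleus, giving 5 syllables.
σ1/σ2 boundary: /bzvr/ — longest licit onset from the right is /vr/, leaving /bz/ as coda.
σ2/σ3 boundary: cluster /dfb/ — the longest permitted-onset suffix is /b/; onset = /b/, preceding coda = /df/.
σ3/σ4 boundary: /dr/ is a licit onset in full, so it all attaches to the next syllable.
σ4/σ5 boundary: /zv/ — longest licit onset from the right is /v/, leaving /z/ as coda.
Syllabification: abz.vrudf.bo.draz.va.
Syllable 3 is /bo/: onset /b/, nucleus /o/, coda ∅.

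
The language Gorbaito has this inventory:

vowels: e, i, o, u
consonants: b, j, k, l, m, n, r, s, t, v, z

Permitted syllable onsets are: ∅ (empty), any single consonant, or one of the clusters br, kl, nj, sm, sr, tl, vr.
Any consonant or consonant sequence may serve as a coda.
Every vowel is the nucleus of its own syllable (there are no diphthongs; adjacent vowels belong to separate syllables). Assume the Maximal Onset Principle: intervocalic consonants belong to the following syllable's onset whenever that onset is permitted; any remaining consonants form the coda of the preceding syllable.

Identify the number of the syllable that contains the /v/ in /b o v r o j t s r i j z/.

Vowels present: o, o, i; each is a nucleus, giving 3 syllables.
σ1/σ2 boundary: /vr/ — entire cluster is a permitted onset → onset /vr/, coda ∅.
σ2/σ3 boundary: /jtsr/; trying suffixes from longest down, /sr/ is the first permitted one, so coda /jt/ | onset /sr/.
Result: bo.vrojt.srijz.
The /v/ is in the onset of syllable 2 (/vrojt/).

2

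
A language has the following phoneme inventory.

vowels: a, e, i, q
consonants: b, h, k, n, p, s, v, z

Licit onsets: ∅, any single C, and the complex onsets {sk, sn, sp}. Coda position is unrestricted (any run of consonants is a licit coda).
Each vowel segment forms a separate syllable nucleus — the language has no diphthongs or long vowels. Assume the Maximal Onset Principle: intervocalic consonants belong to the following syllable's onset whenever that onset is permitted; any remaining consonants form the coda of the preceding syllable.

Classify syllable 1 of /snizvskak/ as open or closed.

closed

Nuclei (vowels): i, a → 2 syllables.
V1 /i/ – V2 /a/: /zvsk/; trying suffixes from longest down, /sk/ is the first permitted one, so coda /zv/ | onset /sk/.
Putting it together: snizv.skak.
Syllable 1 is /snizv/ with coda /zv/, so it is closed.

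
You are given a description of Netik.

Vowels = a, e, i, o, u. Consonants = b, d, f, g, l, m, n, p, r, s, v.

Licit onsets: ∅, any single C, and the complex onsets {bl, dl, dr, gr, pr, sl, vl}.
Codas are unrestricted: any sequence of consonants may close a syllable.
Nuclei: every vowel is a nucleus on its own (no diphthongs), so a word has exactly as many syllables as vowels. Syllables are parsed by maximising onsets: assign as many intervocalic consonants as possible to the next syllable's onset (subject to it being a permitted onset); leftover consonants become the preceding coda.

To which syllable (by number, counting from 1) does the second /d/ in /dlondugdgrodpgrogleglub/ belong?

Vowels present: o, u, o, o, e, u; each is a nucleus, giving 6 syllables.
Between /o/ (V1) and /u/ (V2): /nd/; trying suffixes from longest down, /d/ is the first permitted one, so coda /n/ | onset /d/.
Between /u/ (V2) and /o/ (V3): /gdgr/ — longest licit onset from the right is /gr/, leaving /gd/ as coda.
Between /o/ (V3) and /o/ (V4): /dpgr/ — longest licit onset from the right is /gr/, leaving /dp/ as coda.
Between /o/ (V4) and /e/ (V5): /gl/; trying suffixes from longest down, /l/ is the first permitted one, so coda /g/ | onset /l/.
Between /e/ (V5) and /u/ (V6): /gl/ — longest licit onset from the right is /l/, leaving /g/ as coda.
Syllabification: dlon.dugd.grodp.grog.leg.lub.
The second /d/ is in the onset of syllable 2 (/dugd/).

2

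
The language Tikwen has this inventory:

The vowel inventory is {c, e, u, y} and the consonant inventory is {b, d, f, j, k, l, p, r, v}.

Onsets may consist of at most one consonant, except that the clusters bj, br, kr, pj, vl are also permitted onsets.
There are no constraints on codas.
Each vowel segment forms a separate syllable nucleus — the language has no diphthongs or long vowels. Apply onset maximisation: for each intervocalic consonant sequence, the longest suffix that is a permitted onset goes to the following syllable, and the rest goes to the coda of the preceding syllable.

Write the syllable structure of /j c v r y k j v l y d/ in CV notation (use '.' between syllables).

CVC.CVCC.CCVC

The vowels are c, y, y — 3 nuclei, so 3 syllables.
σ1/σ2 boundary: /vr/; trying suffixes from longest down, /r/ is the first permitted one, so coda /v/ | onset /r/.
σ2/σ3 boundary: cluster /kjvl/ — the longest permitted-onset suffix is /vl/; onset = /vl/, preceding coda = /kj/.
Putting it together: jcv.rykj.vlyd.
Mapping each syllable to C/V: /jcv/ → CVC, /rykj/ → CVCC, /vlyd/ → CCVC.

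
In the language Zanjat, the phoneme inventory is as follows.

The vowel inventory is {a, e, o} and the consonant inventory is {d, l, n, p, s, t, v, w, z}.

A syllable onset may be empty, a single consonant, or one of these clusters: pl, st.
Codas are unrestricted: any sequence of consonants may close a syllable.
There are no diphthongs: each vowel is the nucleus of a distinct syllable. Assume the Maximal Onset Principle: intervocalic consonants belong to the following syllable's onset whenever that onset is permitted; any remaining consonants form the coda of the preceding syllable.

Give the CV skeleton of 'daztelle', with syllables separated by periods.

Nuclei (vowels): a, e, e → 3 syllables.
V1 /a/ – V2 /e/: /zt/ splits as /z/ + /t/ (/t/ is the longest suffix that is a licit onset).
V2 /e/ – V3 /e/: /ll/; trying suffixes from longest down, /l/ is the first permitted one, so coda /l/ | onset /l/.
Result: daz.tel.le.
Mapping each syllable to C/V: /daz/ → CVC, /tel/ → CVC, /le/ → CV.

CVC.CVC.CV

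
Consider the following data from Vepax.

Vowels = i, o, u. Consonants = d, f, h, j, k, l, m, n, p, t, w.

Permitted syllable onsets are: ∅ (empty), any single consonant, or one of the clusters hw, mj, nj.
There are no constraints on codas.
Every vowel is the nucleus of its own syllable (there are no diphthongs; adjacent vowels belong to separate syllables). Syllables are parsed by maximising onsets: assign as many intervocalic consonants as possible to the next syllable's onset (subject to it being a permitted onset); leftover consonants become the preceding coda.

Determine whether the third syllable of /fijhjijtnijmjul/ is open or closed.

closed

Nuclei (vowels): i, i, i, u → 4 syllables.
/i…i/ gap (V1→V2): /jhj/ — longest licit onset from the right is /j/, leaving /jh/ as coda.
/i…i/ gap (V2→V3): /jtn/; trying suffixes from longest down, /n/ is the first permitted one, so coda /jt/ | onset /n/.
/i…u/ gap (V3→V4): /jmj/ splits as /j/ + /mj/ (/mj/ is the longest suffix that is a licit onset).
Putting it together: fijh.jijt.nij.mjul.
Syllable 3 is /nij/ with coda /j/, so it is closed.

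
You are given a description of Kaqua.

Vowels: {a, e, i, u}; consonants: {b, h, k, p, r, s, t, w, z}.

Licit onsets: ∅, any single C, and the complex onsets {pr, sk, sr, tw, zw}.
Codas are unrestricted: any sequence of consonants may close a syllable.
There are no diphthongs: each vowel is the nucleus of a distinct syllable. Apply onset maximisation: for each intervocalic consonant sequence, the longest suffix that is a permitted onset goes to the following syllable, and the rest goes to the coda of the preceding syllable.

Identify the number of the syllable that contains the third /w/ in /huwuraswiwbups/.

4

Vowels present: u, u, a, i, u; each is a nucleus, giving 5 syllables.
σ1/σ2 boundary: just /w/ — single C goes to the following onset.
σ2/σ3 boundary: /r/ is a single consonant, so it becomes the next onset.
σ3/σ4 boundary: /sw/ splits as /s/ + /w/ (/w/ is the longest suffix that is a licit onset).
σ4/σ5 boundary: cluster /wb/ — the longest permitted-onset suffix is /b/; onset = /b/, preceding coda = /w/.
So the parse is hu.wu.ras.wiw.bups.
The third /w/ is in the coda of syllable 4 (/wiw/).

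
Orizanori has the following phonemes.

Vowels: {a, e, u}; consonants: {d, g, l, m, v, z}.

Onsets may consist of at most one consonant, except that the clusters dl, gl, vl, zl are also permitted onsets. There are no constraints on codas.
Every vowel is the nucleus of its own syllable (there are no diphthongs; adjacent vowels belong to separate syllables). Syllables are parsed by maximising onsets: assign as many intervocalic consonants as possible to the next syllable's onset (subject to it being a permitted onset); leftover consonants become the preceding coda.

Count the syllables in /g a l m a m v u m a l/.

4

Nuclei (vowels): a, a, u, a → 4 syllables.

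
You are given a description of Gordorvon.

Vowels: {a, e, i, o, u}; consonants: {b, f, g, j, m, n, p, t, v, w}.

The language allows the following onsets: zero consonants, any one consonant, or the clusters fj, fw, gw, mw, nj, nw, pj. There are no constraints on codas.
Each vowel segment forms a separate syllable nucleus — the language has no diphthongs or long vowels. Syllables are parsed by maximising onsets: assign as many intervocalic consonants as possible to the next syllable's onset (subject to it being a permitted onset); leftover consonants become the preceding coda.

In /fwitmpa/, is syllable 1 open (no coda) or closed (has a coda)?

closed

Nuclei (vowels): i, a → 2 syllables.
Between /i/ (V1) and /a/ (V2): cluster /tmp/ — the longest permitted-onset suffix is /p/; onset = /p/, preceding coda = /tm/.
So the parse is fwitm.pa.
Syllable 1 is /fwitm/ with coda /tm/, so it is closed.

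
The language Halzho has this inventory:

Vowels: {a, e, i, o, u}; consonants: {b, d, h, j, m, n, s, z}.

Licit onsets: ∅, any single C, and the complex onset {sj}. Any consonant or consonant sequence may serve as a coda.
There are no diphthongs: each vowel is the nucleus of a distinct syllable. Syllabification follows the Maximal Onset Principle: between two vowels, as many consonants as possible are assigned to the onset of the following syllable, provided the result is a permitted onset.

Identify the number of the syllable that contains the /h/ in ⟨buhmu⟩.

1

Vowels present: u, u; each is a nucleus, giving 2 syllables.
σ1/σ2 boundary: /hm/ — longest licit onset from the right is /m/, leaving /h/ as coda.
Result: buh.mu.
The /h/ is in the coda of syllable 1 (/buh/).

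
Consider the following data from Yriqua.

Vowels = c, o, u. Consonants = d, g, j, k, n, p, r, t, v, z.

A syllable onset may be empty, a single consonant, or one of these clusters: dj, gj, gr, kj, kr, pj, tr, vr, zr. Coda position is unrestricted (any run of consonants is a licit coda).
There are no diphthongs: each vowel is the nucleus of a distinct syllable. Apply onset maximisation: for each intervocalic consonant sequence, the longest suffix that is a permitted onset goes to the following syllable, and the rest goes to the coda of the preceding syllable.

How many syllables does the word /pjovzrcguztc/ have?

The vowels are o, c, u, c — 4 nuclei, so 4 syllables.

4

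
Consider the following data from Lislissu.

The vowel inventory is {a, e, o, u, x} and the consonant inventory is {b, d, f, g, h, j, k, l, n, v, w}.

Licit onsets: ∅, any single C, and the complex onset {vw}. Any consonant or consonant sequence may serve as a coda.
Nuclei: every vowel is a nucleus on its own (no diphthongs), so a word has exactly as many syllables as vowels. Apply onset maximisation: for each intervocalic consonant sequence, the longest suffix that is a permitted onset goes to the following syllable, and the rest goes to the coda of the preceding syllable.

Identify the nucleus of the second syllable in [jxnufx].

u

Vowels present: x, u, x; each is a nucleus, giving 3 syllables.
The second nucleus (vowel 2 from the left) is /u/.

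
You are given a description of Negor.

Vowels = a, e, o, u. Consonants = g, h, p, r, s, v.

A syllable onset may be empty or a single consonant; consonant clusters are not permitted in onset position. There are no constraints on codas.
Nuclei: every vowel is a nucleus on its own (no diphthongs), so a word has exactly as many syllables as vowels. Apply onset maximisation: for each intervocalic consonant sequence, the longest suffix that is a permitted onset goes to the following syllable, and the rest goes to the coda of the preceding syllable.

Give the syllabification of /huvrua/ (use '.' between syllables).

Vowels present: u, u, a; each is a nucleus, giving 3 syllables.
Between /u/ (V1) and /u/ (V2): cluster /vr/ — the longest permitted-onset suffix is /r/; onset = /r/, preceding coda = /v/.
Between /u/ (V2) and /a/ (V3): nothing intervenes; syllable break is V.V.

huv.ru.a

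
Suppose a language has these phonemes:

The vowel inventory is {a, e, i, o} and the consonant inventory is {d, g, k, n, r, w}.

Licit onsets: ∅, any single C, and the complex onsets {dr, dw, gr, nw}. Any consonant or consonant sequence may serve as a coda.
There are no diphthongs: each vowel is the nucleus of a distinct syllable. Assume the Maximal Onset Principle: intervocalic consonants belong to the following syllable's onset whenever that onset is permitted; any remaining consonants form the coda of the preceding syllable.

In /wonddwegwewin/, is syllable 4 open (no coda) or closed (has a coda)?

closed

The vowels are o, e, e, i — 4 nuclei, so 4 syllables.
/o…e/ gap (V1→V2): cluster /nddw/ — the longest permitted-onset suffix is /dw/; onset = /dw/, preceding coda = /nd/.
/e…e/ gap (V2→V3): cluster /gw/ — the longest permitted-onset suffix is /w/; onset = /w/, preceding coda = /g/.
/e…i/ gap (V3→V4): /w/ → onset of the next syllable (single consonants are always licit onsets).
Syllabification: wond.dweg.we.win.
Syllable 4 is /win/ with coda /n/, so it is closed.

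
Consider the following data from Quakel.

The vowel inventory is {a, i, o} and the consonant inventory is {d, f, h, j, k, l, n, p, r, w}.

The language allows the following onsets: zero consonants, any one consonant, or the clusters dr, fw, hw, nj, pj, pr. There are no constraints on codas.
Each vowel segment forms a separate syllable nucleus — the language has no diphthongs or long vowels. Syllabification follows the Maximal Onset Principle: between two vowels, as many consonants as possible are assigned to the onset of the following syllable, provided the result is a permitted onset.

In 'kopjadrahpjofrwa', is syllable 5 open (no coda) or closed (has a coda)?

open

Nuclei (vowels): o, a, a, o, a → 5 syllables.
σ1/σ2 boundary: /pj/ is a licit onset in full, so it all attaches to the next syllable.
σ2/σ3 boundary: /dr/ — entire cluster is a permitted onset → onset /dr/, coda ∅.
σ3/σ4 boundary: /hpj/; trying suffixes from longest down, /pj/ is the first permitted one, so coda /h/ | onset /pj/.
σ4/σ5 boundary: /frw/; trying suffixes from longest down, /w/ is the first permitted one, so coda /fr/ | onset /w/.
Syllabification: ko.pja.drah.pjofr.wa.
Syllable 5 is /wa/; it ends in its nucleus with no coda, so it is open.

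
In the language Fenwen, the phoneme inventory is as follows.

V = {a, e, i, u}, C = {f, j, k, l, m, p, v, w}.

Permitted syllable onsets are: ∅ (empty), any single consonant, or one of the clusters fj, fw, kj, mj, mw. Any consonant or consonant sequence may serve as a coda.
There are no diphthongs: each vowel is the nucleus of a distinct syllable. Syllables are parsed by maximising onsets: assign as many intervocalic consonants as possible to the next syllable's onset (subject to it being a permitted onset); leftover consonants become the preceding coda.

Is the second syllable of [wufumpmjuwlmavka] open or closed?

The vowels are u, u, u, a, a — 5 nuclei, so 5 syllables.
V1 /u/ – V2 /u/: /f/ is a single consonant, so it becomes the next onset.
V2 /u/ – V3 /u/: /mpmj/ — longest licit onset from the right is /mj/, leaving /mp/ as coda.
V3 /u/ – V4 /a/: /wlm/ — longest licit onset from the right is /m/, leaving /wl/ as coda.
V4 /a/ – V5 /a/: /vk/ splits as /v/ + /k/ (/k/ is the longest suffix that is a licit onset).
Putting it together: wu.fump.mjuwl.mav.ka.
Syllable 2 is /fump/ with coda /mp/, so it is closed.

closed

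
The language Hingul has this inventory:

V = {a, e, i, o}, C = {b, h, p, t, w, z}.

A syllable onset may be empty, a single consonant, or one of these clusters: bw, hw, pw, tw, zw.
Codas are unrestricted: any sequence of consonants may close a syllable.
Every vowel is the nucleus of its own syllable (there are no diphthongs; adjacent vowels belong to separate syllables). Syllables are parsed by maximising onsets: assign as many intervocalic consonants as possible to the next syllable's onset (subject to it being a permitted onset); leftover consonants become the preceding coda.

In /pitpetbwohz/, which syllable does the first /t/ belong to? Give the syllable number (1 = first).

1

Vowels present: i, e, o; each is a nucleus, giving 3 syllables.
/i…e/ gap (V1→V2): /tp/; trying suffixes from longest down, /p/ is the first permitted one, so coda /t/ | onset /p/.
/e…o/ gap (V2→V3): /tbw/; trying suffixes from longest down, /bw/ is the first permitted one, so coda /t/ | onset /bw/.
Syllabification: pit.pet.bwohz.
The first /t/ is in the coda of syllable 1 (/pit/).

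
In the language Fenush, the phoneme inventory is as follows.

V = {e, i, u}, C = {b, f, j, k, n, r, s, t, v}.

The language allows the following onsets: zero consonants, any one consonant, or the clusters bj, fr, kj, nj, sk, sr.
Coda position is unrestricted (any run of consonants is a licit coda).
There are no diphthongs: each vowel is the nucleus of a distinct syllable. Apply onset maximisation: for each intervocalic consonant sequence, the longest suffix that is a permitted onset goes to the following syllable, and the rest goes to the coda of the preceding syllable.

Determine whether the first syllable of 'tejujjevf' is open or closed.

The vowels are e, u, e — 3 nuclei, so 3 syllables.
Between /e/ (V1) and /u/ (V2): just /j/ — single C goes to the following onset.
Between /u/ (V2) and /e/ (V3): cluster /jj/ — the longest permitted-onset suffix is /j/; onset = /j/, preceding coda = /j/.
Putting it together: te.juj.jevf.
Syllable 1 is /te/; it ends in its nucleus with no coda, so it is open.

open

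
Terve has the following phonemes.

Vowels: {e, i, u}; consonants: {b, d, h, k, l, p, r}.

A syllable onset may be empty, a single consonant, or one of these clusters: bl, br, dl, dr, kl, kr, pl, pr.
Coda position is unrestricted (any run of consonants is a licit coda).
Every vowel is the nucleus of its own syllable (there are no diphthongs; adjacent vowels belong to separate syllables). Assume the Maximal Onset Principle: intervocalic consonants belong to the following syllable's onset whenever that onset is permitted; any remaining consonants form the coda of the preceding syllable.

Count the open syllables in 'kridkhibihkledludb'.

2

Nuclei (vowels): i, i, i, e, u → 5 syllables.
V1 /i/ – V2 /i/: /dkh/ — longest licit onset from the right is /h/, leaving /dk/ as coda.
V2 /i/ – V3 /i/: /b/ is a single consonant, so it becomes the next onset.
V3 /i/ – V4 /e/: cluster /hkl/ — the longest permitted-onset suffix is /kl/; onset = /kl/, preceding coda = /h/.
V4 /e/ – V5 /u/: cluster /dl/ — /dl/ is itself a permitted onset, so the whole cluster goes right; preceding coda = ∅.
Syllabification: kridk.hi.bih.kle.dludb.
Classifying each syllable: /kridk/ (closed), /hi/ (open), /bih/ (closed), /kle/ (open), /dludb/ (closed).
Open syllables: 2.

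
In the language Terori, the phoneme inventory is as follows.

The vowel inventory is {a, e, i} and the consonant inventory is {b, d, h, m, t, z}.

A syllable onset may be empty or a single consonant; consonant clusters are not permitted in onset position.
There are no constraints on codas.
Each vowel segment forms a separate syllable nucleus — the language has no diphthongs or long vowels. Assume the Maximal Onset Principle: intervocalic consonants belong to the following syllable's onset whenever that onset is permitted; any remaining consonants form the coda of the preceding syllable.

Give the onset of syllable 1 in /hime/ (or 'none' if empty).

h

The vowels are i, e — 2 nuclei, so 2 syllables.
Between /i/ (V1) and /e/ (V2): just /m/ — single C goes to the following onset.
Putting it together: hi.me.
Syllable 1 is /hi/: onset /h/, nucleus /i/, coda ∅.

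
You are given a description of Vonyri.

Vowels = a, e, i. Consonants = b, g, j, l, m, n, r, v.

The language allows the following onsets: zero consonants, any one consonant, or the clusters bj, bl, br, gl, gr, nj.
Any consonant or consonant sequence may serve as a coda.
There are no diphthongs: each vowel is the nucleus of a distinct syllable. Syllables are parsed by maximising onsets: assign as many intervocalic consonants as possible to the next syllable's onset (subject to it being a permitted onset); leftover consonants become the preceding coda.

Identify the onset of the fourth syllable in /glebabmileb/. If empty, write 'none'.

Vowels present: e, a, i, e; each is a nucleus, giving 4 syllables.
V1 /e/ – V2 /a/: /b/ → onset of the next syllable (single consonants are always licit onsets).
V2 /a/ – V3 /i/: cluster /bm/ — the longest permitted-onset suffix is /m/; onset = /m/, preceding coda = /b/.
V3 /i/ – V4 /e/: just /l/ — single C goes to the following onset.
Result: gle.bab.mi.leb.
Syllable 4 is /leb/: onset /l/, nucleus /e/, coda /b/.

l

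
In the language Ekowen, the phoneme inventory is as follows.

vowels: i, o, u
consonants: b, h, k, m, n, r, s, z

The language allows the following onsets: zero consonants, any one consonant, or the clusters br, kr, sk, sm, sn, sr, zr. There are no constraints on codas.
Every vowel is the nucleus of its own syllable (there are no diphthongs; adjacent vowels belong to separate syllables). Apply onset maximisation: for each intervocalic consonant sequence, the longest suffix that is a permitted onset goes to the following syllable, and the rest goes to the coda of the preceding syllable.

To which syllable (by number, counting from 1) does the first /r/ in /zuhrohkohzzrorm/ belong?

Vowels present: u, o, o, o; each is a nucleus, giving 4 syllables.
V1 /u/ – V2 /o/: /hr/; trying suffixes from longest down, /r/ is the first permitted one, so coda /h/ | onset /r/.
V2 /o/ – V3 /o/: /hk/; trying suffixes from longest down, /k/ is the first permitted one, so coda /h/ | onset /k/.
V3 /o/ – V4 /o/: /hzzr/ — longest licit onset from the right is /zr/, leaving /hz/ as coda.
So the parse is zuh.roh.kohz.zrorm.
The first /r/ is in the onset of syllable 2 (/roh/).

2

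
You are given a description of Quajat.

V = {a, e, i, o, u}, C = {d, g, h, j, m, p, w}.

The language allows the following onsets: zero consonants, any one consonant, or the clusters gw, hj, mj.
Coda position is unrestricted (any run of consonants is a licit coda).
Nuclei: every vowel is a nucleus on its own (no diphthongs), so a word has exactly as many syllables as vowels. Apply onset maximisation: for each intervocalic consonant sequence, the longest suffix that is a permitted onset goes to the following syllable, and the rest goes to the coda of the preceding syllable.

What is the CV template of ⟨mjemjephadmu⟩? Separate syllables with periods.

CCV.CCVC.CVC.CV

Vowels present: e, e, a, u; each is a nucleus, giving 4 syllables.
Between /e/ (V1) and /e/ (V2): /mj/ is a licit onset in full, so it all attaches to the next syllable.
Between /e/ (V2) and /a/ (V3): cluster /ph/ — the longest permitted-onset suffix is /h/; onset = /h/, preceding coda = /p/.
Between /a/ (V3) and /u/ (V4): /dm/ splits as /d/ + /m/ (/m/ is the longest suffix that is a licit onset).
Syllabification: mje.mjep.had.mu.
Mapping each syllable to C/V: /mje/ → CCV, /mjep/ → CCVC, /had/ → CVC, /mu/ → CV.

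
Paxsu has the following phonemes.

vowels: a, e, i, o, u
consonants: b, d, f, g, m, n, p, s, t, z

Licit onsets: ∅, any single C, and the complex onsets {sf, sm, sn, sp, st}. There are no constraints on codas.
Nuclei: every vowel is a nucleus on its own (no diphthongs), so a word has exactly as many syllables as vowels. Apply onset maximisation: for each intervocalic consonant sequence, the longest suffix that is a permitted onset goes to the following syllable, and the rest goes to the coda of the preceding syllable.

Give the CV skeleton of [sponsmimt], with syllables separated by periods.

CCVC.CCVCC

Vowels present: o, i; each is a nucleus, giving 2 syllables.
Between /o/ (V1) and /i/ (V2): /nsm/; trying suffixes from longest down, /sm/ is the first permitted one, so coda /n/ | onset /sm/.
Result: spon.smimt.
Mapping each syllable to C/V: /spon/ → CCVC, /smimt/ → CCVCC.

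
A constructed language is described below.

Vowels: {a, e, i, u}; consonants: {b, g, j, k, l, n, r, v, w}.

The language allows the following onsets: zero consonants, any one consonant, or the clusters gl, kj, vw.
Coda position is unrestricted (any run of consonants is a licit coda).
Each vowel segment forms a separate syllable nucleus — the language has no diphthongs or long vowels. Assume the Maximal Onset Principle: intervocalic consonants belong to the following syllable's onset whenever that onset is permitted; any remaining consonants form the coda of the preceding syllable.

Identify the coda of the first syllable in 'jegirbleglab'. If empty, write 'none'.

none

Nuclei (vowels): e, i, e, a → 4 syllables.
/e…i/ gap (V1→V2): /g/ is a single consonant, so it becomes the next onset.
/i…e/ gap (V2→V3): /rbl/ splits as /rb/ + /l/ (/l/ is the longest suffix that is a licit onset).
/e…a/ gap (V3→V4): /gl/ is a licit onset in full, so it all attaches to the next syllable.
So the parse is je.girb.le.glab.
Syllable 1 is /je/: onset /j/, nucleus /e/, coda ∅.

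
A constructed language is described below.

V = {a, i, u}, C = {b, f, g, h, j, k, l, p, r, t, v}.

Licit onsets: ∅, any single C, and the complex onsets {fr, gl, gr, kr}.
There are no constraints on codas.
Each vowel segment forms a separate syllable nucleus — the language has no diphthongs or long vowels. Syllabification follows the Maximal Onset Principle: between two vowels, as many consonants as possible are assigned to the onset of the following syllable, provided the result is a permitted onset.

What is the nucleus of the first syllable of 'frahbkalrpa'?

a

Vowels present: a, a, a; each is a nucleus, giving 3 syllables.
The first nucleus (vowel 1 from the left) is /a/.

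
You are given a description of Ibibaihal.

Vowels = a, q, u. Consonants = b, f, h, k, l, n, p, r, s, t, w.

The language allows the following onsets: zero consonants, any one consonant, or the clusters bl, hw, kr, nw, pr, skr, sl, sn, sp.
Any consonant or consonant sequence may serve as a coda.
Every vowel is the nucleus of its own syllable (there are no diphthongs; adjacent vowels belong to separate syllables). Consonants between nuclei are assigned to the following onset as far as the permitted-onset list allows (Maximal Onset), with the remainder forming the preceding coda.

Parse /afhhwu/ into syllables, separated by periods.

Vowels present: a, u; each is a nucleus, giving 2 syllables.
V1 /a/ – V2 /u/: /fhhw/; trying suffixes from longest down, /hw/ is the first permitted one, so coda /fh/ | onset /hw/.

afh.hwu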